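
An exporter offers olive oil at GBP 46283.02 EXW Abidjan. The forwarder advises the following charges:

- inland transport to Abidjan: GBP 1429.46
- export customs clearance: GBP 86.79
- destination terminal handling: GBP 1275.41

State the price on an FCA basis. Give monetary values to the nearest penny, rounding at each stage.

FCA price: GBP 47799.27

Not relevant to the conversion: destination terminal — on the buyer under both terms; not part of either seller's price.
From EXW to FCA, the seller additionally bears: inland to port, export clearance.
FCA price = 46283.02 + 1429.46 + 86.79 = 47799.27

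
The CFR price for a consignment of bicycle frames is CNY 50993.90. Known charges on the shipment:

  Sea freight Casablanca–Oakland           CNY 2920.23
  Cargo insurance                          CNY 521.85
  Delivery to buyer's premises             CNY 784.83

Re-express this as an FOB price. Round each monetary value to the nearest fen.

Not relevant to the conversion: delivery, insurance — on the buyer under both terms; not part of either seller's price.
From CFR to FOB, the seller no longer bears: freight.
FOB price = 50993.90 − 2920.23 = 48073.67

FOB price: CNY 48073.67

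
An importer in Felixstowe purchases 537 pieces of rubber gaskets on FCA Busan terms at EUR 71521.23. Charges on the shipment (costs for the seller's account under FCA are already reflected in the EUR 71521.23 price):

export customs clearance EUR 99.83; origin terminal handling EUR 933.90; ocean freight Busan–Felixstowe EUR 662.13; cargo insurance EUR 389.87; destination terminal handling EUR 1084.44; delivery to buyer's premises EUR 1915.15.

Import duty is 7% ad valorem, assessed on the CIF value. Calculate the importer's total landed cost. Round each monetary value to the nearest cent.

Total landed cost: EUR 81652.22

FCA: the seller delivers export-cleared goods to the carrier; the buyer bears costs from that point.
Already in the invoice (seller's account under FCA): export clearance — exclude.
CIF value = FCA price + origin terminal + freight + insurance = 71521.23 + 933.90 + 662.13 + 389.87 = 73507.13
Import duty = 73507.13 × 7% = 5145.50
Buyer bears: origin terminal 933.90 + freight 662.13 + insurance 389.87 + destination terminal 1084.44 + delivery 1915.15 + duty 5145.50 = 10130.99
Landed cost = invoice 71521.23 + 10130.99 = 81652.22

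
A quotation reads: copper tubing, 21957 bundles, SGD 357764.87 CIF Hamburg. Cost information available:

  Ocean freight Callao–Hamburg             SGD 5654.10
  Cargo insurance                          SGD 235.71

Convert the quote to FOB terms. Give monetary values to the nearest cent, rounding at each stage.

FOB price: SGD 351875.06

From CIF to FOB, the seller no longer bears: freight, insurance.
FOB price = 357764.87 − 5654.10 − 235.71 = 351875.06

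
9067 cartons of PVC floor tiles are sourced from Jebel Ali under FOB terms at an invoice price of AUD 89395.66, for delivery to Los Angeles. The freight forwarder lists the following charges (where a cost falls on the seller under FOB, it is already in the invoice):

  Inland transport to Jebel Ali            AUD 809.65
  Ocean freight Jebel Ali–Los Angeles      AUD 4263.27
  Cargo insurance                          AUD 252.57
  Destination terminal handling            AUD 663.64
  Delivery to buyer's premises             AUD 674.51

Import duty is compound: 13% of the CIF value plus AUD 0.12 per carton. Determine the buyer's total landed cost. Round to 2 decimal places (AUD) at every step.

Total landed cost: AUD 108546.19

FOB: the seller bears costs until goods are on board at the origin port; the buyer bears freight, insurance and all costs thereafter.
Already in the invoice (seller's account under FOB): inland to port — exclude.
CIF value = FOB price + freight + insurance = 89395.66 + 4263.27 + 252.57 = 93911.50
Ad valorem component: 93911.50 × 13% = 12208.50
Specific component: 9067 × 0.12 = 1088.04
Import duty = 12208.50 + 1088.04 = 13296.54
Buyer bears: freight 4263.27 + insurance 252.57 + destination terminal 663.64 + delivery 674.51 + duty 13296.54 = 19150.53
Landed cost = invoice 89395.66 + 19150.53 = 108546.19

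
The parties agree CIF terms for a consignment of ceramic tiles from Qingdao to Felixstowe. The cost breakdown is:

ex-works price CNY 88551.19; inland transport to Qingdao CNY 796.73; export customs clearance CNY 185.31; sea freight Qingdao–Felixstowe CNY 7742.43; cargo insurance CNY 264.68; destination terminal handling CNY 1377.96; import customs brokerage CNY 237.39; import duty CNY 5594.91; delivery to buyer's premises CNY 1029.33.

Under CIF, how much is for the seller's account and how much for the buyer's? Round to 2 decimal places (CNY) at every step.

Seller: CNY 97540.34; buyer: CNY 8239.59

CIF: the seller pays costs through ocean freight and marine insurance to the destination port.
Seller's account: goods 88551.19 + inland to port 796.73 + export clearance 185.31 + freight 7742.43 + insurance 264.68 = 97540.34
Buyer's account: destination terminal 1377.96 + brokerage 237.39 + duty 5594.91 + delivery 1029.33 = 8239.59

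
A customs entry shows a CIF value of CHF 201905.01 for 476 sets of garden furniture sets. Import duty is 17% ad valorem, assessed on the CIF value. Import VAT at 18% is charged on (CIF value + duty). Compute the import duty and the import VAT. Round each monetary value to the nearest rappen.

Import duty: CHF 34323.85; import VAT: CHF 42521.19

Import duty = 201905.01 × 17% = 34323.85
VAT base = CIF + duty = 201905.01 + 34323.85 = 236228.86
Import VAT = 236228.86 × 18% = 42521.19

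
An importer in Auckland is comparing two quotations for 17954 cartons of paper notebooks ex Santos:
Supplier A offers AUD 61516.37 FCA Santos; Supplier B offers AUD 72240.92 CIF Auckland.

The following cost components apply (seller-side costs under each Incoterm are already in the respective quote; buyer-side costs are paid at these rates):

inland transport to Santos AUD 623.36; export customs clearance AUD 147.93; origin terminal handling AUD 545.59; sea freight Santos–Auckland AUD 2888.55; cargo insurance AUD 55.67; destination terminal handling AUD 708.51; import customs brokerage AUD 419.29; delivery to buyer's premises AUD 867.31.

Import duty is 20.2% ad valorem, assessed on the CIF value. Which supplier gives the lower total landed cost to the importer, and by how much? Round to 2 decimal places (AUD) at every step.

Supplier A is cheaper by AUD 8696.16

Supplier A (FCA):
CIF value = FCA price + origin terminal + freight + insurance = 61516.37 + 545.59 + 2888.55 + 55.67 = 65006.18
Import duty = 65006.18 × 20.2% = 13131.25
Buyer bears (A): 545.59 + 2888.55 + 55.67 + 708.51 + 419.29 + 867.31 = 5484.92
Landed cost (A) = invoice 61516.37 + 5484.92 + duty 13131.25 = 80132.54
Supplier B (CIF):
The CIF price already equals the CIF value: 72240.92
Import duty = 72240.92 × 20.2% = 14592.67
Buyer bears (B): 708.51 + 419.29 + 867.31 = 1995.11
Landed cost (B) = invoice 72240.92 + 1995.11 + duty 14592.67 = 88828.70
Difference = |80132.54 − 88828.70| = 8696.16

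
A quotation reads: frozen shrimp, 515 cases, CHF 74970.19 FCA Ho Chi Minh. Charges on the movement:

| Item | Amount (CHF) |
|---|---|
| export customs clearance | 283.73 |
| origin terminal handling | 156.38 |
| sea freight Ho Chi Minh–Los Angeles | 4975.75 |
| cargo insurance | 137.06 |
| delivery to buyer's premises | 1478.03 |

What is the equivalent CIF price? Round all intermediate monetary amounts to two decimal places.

CIF price: CHF 80239.38

Not relevant to the conversion: export clearance — on the seller under both FCA and CIF; already in the FCA price and stays in the CIF price. delivery — on the buyer under both terms; not part of either seller's price.
From FCA to CIF, the seller additionally bears: origin terminal, freight, insurance.
CIF price = 74970.19 + 156.38 + 4975.75 + 137.06 = 80239.38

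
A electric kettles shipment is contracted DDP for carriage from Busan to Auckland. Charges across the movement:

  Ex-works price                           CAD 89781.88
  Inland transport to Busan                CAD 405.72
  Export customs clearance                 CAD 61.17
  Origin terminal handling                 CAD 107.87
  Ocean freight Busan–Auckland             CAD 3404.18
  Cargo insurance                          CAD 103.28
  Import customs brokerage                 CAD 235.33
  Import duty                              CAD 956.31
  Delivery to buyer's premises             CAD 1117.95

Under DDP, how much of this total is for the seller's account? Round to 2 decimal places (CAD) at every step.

DDP: the seller bears all costs including import duty.
Seller's account: goods 89781.88 + inland to port 405.72 + export clearance 61.17 + origin terminal 107.87 + freight 3404.18 + insurance 103.28 + brokerage 235.33 + duty 956.31 + delivery 1117.95 = 96173.69
Buyer's account: 0.00

Seller's account: CAD 96173.69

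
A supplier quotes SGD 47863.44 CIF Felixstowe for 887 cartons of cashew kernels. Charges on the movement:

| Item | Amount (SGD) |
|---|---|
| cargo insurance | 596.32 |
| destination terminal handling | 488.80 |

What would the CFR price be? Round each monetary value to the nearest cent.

CFR price: SGD 47267.12

Not relevant to the conversion: destination terminal — on the buyer under both terms; not part of either seller's price.
From CIF to CFR, the seller no longer bears: insurance.
CFR price = 47863.44 − 596.32 = 47267.12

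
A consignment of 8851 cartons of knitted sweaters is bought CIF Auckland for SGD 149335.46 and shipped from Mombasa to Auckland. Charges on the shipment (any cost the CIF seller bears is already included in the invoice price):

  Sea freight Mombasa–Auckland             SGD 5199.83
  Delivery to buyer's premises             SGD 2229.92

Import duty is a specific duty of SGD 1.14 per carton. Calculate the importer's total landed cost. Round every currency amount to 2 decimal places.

CIF: the seller pays costs through ocean freight and marine insurance to the destination port.
Already in the invoice (seller's account under CIF): freight — exclude.
The CIF price already equals the CIF value: 149335.46
Import duty = 8851 × 1.14 = 10090.14
Buyer bears: delivery 2229.92 + duty 10090.14 = 12320.06
Landed cost = invoice 149335.46 + 12320.06 = 161655.52

Total landed cost: SGD 161655.52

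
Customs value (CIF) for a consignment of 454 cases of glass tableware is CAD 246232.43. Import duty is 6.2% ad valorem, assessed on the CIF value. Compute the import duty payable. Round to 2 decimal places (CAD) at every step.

Import duty = 246232.43 × 6.2% = 15266.41

Import duty: CAD 15266.41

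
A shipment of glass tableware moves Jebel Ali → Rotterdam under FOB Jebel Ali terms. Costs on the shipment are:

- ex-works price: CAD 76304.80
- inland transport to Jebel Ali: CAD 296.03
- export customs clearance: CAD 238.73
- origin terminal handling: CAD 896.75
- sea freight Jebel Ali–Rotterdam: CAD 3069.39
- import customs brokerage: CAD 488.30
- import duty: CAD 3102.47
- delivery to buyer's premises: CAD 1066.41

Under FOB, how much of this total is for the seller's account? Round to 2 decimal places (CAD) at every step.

Seller's account: CAD 77736.31

FOB: the seller bears costs until goods are on board at the origin port; the buyer bears freight, insurance and all costs thereafter.
Seller's account: goods 76304.80 + inland to port 296.03 + export clearance 238.73 + origin terminal 896.75 = 77736.31
Buyer's account: freight 3069.39 + brokerage 488.30 + duty 3102.47 + delivery 1066.41 = 7726.57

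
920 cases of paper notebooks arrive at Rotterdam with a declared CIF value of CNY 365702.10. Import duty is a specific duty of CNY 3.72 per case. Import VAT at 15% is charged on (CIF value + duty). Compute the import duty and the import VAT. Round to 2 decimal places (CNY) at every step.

Import duty: CNY 3422.40; import VAT: CNY 55368.68

Import duty = 920 × 3.72 = 3422.40
VAT base = CIF + duty = 365702.10 + 3422.40 = 369124.50
Import VAT = 369124.50 × 15% = 55368.68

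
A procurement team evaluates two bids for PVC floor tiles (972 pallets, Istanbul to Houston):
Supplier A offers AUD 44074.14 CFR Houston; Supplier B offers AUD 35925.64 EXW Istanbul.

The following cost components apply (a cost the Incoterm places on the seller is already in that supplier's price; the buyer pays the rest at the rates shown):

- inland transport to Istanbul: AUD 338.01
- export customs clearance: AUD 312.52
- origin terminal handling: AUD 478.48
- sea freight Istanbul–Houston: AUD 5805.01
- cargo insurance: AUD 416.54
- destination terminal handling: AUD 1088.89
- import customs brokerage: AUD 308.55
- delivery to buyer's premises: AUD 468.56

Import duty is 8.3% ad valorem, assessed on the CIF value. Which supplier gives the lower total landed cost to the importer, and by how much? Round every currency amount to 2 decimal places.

Supplier B is cheaper by AUD 1315.29

Supplier A (CFR):
CIF value = CFR price + insurance = 44074.14 + 416.54 = 44490.68
Import duty = 44490.68 × 8.3% = 3692.73
Buyer bears (A): 416.54 + 1088.89 + 308.55 + 468.56 = 2282.54
Landed cost (A) = invoice 44074.14 + 2282.54 + duty 3692.73 = 50049.41
Supplier B (EXW):
CIF value = EXW price + inland to port + export clearance + origin terminal + freight + insurance = 35925.64 + 338.01 + 312.52 + 478.48 + 5805.01 + 416.54 = 43276.20
Import duty = 43276.20 × 8.3% = 3591.92
Buyer bears (B): 338.01 + 312.52 + 478.48 + 5805.01 + 416.54 + 1088.89 + 308.55 + 468.56 = 9216.56
Landed cost (B) = invoice 35925.64 + 9216.56 + duty 3591.92 = 48734.12
Difference = |50049.41 − 48734.12| = 1315.29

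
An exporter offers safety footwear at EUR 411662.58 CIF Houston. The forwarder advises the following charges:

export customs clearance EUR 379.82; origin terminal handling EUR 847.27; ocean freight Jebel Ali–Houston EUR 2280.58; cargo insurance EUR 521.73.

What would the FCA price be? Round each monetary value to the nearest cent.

FCA price: EUR 408013.00

Not relevant to the conversion: export clearance — on the seller under both CIF and FCA; already in the CIF price and stays in the FCA price.
From CIF to FCA, the seller no longer bears: origin terminal, freight, insurance.
FCA price = 411662.58 − 847.27 − 2280.58 − 521.73 = 408013.00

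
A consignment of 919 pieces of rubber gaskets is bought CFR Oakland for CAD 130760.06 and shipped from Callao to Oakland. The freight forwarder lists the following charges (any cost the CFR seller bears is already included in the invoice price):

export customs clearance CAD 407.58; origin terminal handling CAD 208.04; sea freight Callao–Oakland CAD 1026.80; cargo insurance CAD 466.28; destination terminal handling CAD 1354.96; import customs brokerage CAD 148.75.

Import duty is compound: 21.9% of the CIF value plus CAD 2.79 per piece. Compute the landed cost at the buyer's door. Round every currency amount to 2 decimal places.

CFR: the seller pays costs through ocean freight to the destination port, but not insurance.
Already in the invoice (seller's account under CFR): export clearance, origin terminal, freight — exclude.
CIF value = CFR price + insurance = 130760.06 + 466.28 = 131226.34
Ad valorem component: 131226.34 × 21.9% = 28738.57
Specific component: 919 × 2.79 = 2564.01
Import duty = 28738.57 + 2564.01 = 31302.58
Buyer bears: insurance 466.28 + destination terminal 1354.96 + brokerage 148.75 + duty 31302.58 = 33272.57
Landed cost = invoice 130760.06 + 33272.57 = 164032.63

Total landed cost: CAD 164032.63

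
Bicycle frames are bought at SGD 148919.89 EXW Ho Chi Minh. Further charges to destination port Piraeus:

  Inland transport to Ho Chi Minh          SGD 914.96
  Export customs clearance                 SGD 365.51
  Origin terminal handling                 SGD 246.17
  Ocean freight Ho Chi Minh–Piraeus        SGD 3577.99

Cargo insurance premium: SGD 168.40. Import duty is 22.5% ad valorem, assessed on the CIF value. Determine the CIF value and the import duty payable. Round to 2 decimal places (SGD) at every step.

CIF = EXW price + pre-shipment costs + freight + insurance
CIF = 148919.89 + 914.96 + 365.51 + 246.17 + 3577.99 + 168.40 = 154192.92
Import duty = 154192.92 × 22.5% = 34693.41

CIF value: SGD 154192.92; import duty: SGD 34693.41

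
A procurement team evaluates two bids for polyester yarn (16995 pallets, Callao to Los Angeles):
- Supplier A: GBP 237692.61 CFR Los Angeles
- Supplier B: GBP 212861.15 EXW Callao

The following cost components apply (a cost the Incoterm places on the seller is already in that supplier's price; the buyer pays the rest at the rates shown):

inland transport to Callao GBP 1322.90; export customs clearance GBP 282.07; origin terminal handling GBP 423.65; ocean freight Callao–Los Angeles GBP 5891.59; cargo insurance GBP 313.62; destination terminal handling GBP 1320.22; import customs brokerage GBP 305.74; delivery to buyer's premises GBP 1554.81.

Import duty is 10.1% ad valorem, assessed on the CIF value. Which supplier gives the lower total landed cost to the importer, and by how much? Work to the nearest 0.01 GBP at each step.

Supplier A (CFR):
CIF value = CFR price + insurance = 237692.61 + 313.62 = 238006.23
Import duty = 238006.23 × 10.1% = 24038.63
Buyer bears (A): 313.62 + 1320.22 + 305.74 + 1554.81 = 3494.39
Landed cost (A) = invoice 237692.61 + 3494.39 + duty 24038.63 = 265225.63
Supplier B (EXW):
CIF value = EXW price + inland to port + export clearance + origin terminal + freight + insurance = 212861.15 + 1322.90 + 282.07 + 423.65 + 5891.59 + 313.62 = 221094.98
Import duty = 221094.98 × 10.1% = 22330.59
Buyer bears (B): 1322.90 + 282.07 + 423.65 + 5891.59 + 313.62 + 1320.22 + 305.74 + 1554.81 = 11414.60
Landed cost (B) = invoice 212861.15 + 11414.60 + duty 22330.59 = 246606.34
Difference = |265225.63 − 246606.34| = 18619.29

Supplier B is cheaper by GBP 18619.29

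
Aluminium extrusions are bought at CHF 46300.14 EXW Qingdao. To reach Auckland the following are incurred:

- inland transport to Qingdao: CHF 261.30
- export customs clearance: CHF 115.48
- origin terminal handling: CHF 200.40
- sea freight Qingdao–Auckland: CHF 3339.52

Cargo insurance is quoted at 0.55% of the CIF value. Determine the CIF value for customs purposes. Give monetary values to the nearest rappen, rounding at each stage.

Let C be the CIF value. C = EXW price + pre-shipment costs + freight + 0.55% × C
C − 0.55% × C = 46300.14 + 261.30 + 115.48 + 200.40 + 3339.52
0.9945 × C = 50216.84
C = 50216.84 / 0.9945 = 50494.56
Insurance premium = 0.55% × 50494.56 = 277.72

CIF value: CHF 50494.56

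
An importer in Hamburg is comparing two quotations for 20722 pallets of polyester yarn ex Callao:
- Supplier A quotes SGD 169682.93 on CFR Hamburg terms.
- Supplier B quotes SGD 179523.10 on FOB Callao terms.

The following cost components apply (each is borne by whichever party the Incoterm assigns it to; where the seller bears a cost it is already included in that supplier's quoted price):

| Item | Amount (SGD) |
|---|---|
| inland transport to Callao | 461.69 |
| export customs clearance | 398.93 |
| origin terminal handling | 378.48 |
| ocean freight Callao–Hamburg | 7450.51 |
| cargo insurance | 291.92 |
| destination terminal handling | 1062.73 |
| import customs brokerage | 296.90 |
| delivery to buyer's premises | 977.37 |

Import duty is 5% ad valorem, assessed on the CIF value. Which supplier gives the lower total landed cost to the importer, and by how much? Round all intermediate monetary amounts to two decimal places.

Supplier A (CFR):
CIF value = CFR price + insurance = 169682.93 + 291.92 = 169974.85
Import duty = 169974.85 × 5% = 8498.74
Buyer bears (A): 291.92 + 1062.73 + 296.90 + 977.37 = 2628.92
Landed cost (A) = invoice 169682.93 + 2628.92 + duty 8498.74 = 180810.59
Supplier B (FOB):
CIF value = FOB price + freight + insurance = 179523.10 + 7450.51 + 291.92 = 187265.53
Import duty = 187265.53 × 5% = 9363.28
Buyer bears (B): 7450.51 + 291.92 + 1062.73 + 296.90 + 977.37 = 10079.43
Landed cost (B) = invoice 179523.10 + 10079.43 + duty 9363.28 = 198965.81
Difference = |180810.59 − 198965.81| = 18155.22

Supplier A is cheaper by SGD 18155.22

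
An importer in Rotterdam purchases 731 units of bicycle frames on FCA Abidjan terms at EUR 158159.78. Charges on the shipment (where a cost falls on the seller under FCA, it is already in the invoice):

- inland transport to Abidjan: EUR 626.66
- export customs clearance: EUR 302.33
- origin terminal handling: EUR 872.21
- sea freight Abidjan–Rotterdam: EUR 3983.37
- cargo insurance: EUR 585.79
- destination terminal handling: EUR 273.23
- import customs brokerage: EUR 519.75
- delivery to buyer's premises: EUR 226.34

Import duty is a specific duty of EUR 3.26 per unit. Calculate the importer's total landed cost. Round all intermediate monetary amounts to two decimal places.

Total landed cost: EUR 167003.53

FCA: the seller delivers export-cleared goods to the carrier; the buyer bears costs from that point.
Already in the invoice (seller's account under FCA): inland to port, export clearance — exclude.
CIF value = FCA price + origin terminal + freight + insurance = 158159.78 + 872.21 + 3983.37 + 585.79 = 163601.15
Import duty = 731 × 3.26 = 2383.06
Buyer bears: origin terminal 872.21 + freight 3983.37 + insurance 585.79 + destination terminal 273.23 + brokerage 519.75 + delivery 226.34 + duty 2383.06 = 8843.75
Landed cost = invoice 158159.78 + 8843.75 = 167003.53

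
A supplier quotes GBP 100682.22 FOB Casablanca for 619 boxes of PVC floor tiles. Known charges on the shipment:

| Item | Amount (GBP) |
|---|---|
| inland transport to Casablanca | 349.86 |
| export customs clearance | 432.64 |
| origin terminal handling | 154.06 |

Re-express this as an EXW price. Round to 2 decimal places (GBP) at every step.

From FOB to EXW, the seller no longer bears: inland to port, export clearance, origin terminal.
EXW price = 100682.22 − 349.86 − 432.64 − 154.06 = 99745.66

EXW price: GBP 99745.66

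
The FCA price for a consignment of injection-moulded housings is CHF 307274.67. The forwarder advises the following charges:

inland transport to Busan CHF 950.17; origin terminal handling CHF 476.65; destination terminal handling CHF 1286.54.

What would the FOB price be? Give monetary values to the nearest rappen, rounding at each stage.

Not relevant to the conversion: inland to port — on the seller under both FCA and FOB; already in the FCA price and stays in the FOB price. destination terminal — on the buyer under both terms; not part of either seller's price.
From FCA to FOB, the seller additionally bears: origin terminal.
FOB price = 307274.67 + 476.65 = 307751.32

FOB price: CHF 307751.32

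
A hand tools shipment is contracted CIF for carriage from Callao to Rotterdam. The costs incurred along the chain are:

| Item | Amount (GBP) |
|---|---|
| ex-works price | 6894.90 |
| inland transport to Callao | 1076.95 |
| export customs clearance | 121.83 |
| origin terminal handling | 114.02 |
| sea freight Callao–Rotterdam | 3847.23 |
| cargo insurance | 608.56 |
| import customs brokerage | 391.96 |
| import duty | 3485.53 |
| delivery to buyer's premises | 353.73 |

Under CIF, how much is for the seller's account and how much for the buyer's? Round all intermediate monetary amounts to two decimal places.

CIF: the seller pays costs through ocean freight and marine insurance to the destination port.
Seller's account: goods 6894.90 + inland to port 1076.95 + export clearance 121.83 + origin terminal 114.02 + freight 3847.23 + insurance 608.56 = 12663.49
Buyer's account: brokerage 391.96 + duty 3485.53 + delivery 353.73 = 4231.22

Seller: GBP 12663.49; buyer: GBP 4231.22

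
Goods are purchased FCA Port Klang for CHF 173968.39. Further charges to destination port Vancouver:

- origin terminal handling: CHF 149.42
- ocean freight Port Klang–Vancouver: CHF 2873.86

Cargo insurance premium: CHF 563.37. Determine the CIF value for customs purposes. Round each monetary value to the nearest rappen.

CIF = FCA price + pre-shipment costs + freight + insurance
CIF = 173968.39 + 149.42 + 2873.86 + 563.37 = 177555.04

CIF value: CHF 177555.04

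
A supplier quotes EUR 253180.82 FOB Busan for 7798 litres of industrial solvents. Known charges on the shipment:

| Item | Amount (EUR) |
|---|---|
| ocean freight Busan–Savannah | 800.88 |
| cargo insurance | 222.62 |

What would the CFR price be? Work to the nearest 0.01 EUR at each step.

CFR price: EUR 253981.70

Not relevant to the conversion: insurance — on the buyer under both terms; not part of either seller's price.
From FOB to CFR, the seller additionally bears: freight.
CFR price = 253180.82 + 800.88 = 253981.70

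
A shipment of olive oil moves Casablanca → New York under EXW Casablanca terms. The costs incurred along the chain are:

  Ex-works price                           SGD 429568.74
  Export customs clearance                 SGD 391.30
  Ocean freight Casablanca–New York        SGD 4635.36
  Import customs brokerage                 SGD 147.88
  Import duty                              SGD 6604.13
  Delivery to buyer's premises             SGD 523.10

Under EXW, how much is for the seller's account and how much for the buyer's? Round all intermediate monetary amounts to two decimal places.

Seller: SGD 429568.74; buyer: SGD 12301.77

EXW: the seller makes goods available at their premises; the buyer bears all onward costs.
Seller's account: goods 429568.74 = 429568.74
Buyer's account: export clearance 391.30 + freight 4635.36 + brokerage 147.88 + duty 6604.13 + delivery 523.10 = 12301.77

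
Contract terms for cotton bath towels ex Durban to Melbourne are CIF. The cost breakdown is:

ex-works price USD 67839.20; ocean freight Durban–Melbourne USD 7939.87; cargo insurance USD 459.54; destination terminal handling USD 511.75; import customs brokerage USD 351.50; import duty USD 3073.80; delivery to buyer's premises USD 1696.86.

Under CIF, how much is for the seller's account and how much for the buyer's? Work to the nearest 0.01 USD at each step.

Seller: USD 76238.61; buyer: USD 5633.91

CIF: the seller pays costs through ocean freight and marine insurance to the destination port.
Seller's account: goods 67839.20 + freight 7939.87 + insurance 459.54 = 76238.61
Buyer's account: destination terminal 511.75 + brokerage 351.50 + duty 3073.80 + delivery 1696.86 = 5633.91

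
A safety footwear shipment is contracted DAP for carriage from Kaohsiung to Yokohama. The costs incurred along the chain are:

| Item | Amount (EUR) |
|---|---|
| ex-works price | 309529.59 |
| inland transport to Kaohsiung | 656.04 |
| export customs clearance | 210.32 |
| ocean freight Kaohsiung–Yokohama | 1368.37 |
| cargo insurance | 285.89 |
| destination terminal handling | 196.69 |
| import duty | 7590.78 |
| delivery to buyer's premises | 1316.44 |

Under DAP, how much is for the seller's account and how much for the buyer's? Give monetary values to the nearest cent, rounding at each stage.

DAP: the seller bears all costs to the named destination except import duty and clearance.
Seller's account: goods 309529.59 + inland to port 656.04 + export clearance 210.32 + freight 1368.37 + insurance 285.89 + destination terminal 196.69 + delivery 1316.44 = 313563.34
Buyer's account: duty 7590.78 = 7590.78

Seller: EUR 313563.34; buyer: EUR 7590.78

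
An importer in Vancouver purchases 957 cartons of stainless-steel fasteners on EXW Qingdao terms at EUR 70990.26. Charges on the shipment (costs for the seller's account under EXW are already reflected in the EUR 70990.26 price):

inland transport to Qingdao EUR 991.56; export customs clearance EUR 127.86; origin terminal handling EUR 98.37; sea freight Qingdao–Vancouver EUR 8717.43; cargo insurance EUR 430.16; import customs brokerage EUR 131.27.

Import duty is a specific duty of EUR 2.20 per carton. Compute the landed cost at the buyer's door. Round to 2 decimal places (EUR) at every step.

EXW: the seller makes goods available at their premises; the buyer bears all onward costs.
CIF value = EXW price + inland to port + export clearance + origin terminal + freight + insurance = 70990.26 + 991.56 + 127.86 + 98.37 + 8717.43 + 430.16 = 81355.64
Import duty = 957 × 2.20 = 2105.40
Buyer bears: inland to port 991.56 + export clearance 127.86 + origin terminal 98.37 + freight 8717.43 + insurance 430.16 + brokerage 131.27 + duty 2105.40 = 12602.05
Landed cost = invoice 70990.26 + 12602.05 = 83592.31

Total landed cost: EUR 83592.31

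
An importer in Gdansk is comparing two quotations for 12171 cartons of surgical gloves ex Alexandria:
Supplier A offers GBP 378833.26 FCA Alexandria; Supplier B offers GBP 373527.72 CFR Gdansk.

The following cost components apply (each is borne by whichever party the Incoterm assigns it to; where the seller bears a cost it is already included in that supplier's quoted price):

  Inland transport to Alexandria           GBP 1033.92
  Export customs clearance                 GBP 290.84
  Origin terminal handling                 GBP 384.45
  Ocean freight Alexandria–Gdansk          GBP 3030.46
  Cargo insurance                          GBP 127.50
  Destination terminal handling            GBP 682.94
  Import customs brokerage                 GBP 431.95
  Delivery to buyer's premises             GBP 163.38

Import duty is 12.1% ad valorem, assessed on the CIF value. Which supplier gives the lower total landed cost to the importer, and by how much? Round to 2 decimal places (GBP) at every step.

Supplier B is cheaper by GBP 9775.63

Supplier A (FCA):
CIF value = FCA price + origin terminal + freight + insurance = 378833.26 + 384.45 + 3030.46 + 127.50 = 382375.67
Import duty = 382375.67 × 12.1% = 46267.46
Buyer bears (A): 384.45 + 3030.46 + 127.50 + 682.94 + 431.95 + 163.38 = 4820.68
Landed cost (A) = invoice 378833.26 + 4820.68 + duty 46267.46 = 429921.40
Supplier B (CFR):
CIF value = CFR price + insurance = 373527.72 + 127.50 = 373655.22
Import duty = 373655.22 × 12.1% = 45212.28
Buyer bears (B): 127.50 + 682.94 + 431.95 + 163.38 = 1405.77
Landed cost (B) = invoice 373527.72 + 1405.77 + duty 45212.28 = 420145.77
Difference = |429921.40 − 420145.77| = 9775.63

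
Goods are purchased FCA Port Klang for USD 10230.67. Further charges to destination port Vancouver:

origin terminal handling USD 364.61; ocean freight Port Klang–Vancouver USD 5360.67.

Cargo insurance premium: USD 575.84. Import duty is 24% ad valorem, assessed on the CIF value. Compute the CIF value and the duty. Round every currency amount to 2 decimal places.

CIF value: USD 16531.79; import duty: USD 3967.63

CIF = FCA price + pre-shipment costs + freight + insurance
CIF = 10230.67 + 364.61 + 5360.67 + 575.84 = 16531.79
Import duty = 16531.79 × 24% = 3967.63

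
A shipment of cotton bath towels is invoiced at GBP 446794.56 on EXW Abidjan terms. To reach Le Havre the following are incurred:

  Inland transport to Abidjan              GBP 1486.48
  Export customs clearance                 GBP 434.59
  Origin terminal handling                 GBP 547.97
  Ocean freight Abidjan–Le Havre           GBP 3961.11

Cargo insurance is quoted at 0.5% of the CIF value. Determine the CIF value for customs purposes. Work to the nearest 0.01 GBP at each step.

CIF value: GBP 455502.22

Let C be the CIF value. C = EXW price + pre-shipment costs + freight + 0.5% × C
C − 0.5% × C = 446794.56 + 1486.48 + 434.59 + 547.97 + 3961.11
0.995 × C = 453224.71
C = 453224.71 / 0.995 = 455502.22
Insurance premium = 0.5% × 455502.22 = 2277.51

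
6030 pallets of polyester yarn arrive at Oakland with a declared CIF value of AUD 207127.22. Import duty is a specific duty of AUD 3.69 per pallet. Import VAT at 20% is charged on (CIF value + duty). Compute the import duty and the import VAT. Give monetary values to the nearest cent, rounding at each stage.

Import duty = 6030 × 3.69 = 22250.70
VAT base = CIF + duty = 207127.22 + 22250.70 = 229377.92
Import VAT = 229377.92 × 20% = 45875.58

Import duty: AUD 22250.70; import VAT: AUD 45875.58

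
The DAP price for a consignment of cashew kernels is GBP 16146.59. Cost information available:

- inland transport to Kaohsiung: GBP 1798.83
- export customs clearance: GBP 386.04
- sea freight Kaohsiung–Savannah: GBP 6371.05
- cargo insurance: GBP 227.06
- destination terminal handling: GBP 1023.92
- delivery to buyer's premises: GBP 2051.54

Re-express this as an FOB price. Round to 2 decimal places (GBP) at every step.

FOB price: GBP 6473.02

Not relevant to the conversion: inland to port, export clearance — on the seller under both DAP and FOB; already in the DAP price and stays in the FOB price.
From DAP to FOB, the seller no longer bears: freight, insurance, destination terminal, delivery.
FOB price = 16146.59 − 6371.05 − 227.06 − 1023.92 − 2051.54 = 6473.02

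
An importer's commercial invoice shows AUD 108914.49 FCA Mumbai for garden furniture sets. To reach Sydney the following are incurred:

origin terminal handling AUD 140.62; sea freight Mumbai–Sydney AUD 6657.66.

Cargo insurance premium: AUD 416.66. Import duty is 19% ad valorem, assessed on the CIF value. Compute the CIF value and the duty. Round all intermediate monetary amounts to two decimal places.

CIF value: AUD 116129.43; import duty: AUD 22064.59

CIF = FCA price + pre-shipment costs + freight + insurance
CIF = 108914.49 + 140.62 + 6657.66 + 416.66 = 116129.43
Import duty = 116129.43 × 19% = 22064.59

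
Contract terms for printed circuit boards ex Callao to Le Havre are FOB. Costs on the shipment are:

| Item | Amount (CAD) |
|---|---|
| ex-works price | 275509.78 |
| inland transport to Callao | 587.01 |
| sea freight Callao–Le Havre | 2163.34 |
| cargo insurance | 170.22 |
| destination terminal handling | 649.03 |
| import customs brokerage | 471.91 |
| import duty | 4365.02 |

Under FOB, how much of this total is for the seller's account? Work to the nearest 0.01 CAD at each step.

Seller's account: CAD 276096.79

FOB: the seller bears costs until goods are on board at the origin port; the buyer bears freight, insurance and all costs thereafter.
Seller's account: goods 275509.78 + inland to port 587.01 = 276096.79
Buyer's account: freight 2163.34 + insurance 170.22 + destination terminal 649.03 + brokerage 471.91 + duty 4365.02 = 7819.52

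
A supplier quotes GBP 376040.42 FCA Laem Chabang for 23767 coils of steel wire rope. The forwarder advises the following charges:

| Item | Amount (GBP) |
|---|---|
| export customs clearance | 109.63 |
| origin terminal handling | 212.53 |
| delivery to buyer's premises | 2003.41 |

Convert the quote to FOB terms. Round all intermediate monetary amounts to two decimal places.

Not relevant to the conversion: export clearance — on the seller under both FCA and FOB; already in the FCA price and stays in the FOB price. delivery — on the buyer under both terms; not part of either seller's price.
From FCA to FOB, the seller additionally bears: origin terminal.
FOB price = 376040.42 + 212.53 = 376252.95

FOB price: GBP 376252.95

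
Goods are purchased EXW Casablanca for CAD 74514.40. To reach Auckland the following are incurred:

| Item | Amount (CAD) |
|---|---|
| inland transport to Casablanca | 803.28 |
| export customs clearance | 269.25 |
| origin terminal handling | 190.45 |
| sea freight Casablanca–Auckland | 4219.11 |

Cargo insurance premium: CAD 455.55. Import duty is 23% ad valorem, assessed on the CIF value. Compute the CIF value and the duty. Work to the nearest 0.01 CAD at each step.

CIF value: CAD 80452.04; import duty: CAD 18503.97

CIF = EXW price + pre-shipment costs + freight + insurance
CIF = 74514.40 + 803.28 + 269.25 + 190.45 + 4219.11 + 455.55 = 80452.04
Import duty = 80452.04 × 23% = 18503.97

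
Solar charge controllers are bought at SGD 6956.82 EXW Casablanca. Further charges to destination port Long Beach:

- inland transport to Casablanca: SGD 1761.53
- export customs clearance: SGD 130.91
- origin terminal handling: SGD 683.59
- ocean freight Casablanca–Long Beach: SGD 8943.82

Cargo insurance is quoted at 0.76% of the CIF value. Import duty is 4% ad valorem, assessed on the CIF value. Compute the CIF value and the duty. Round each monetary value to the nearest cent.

CIF value: SGD 18618.17; import duty: SGD 744.73

Let C be the CIF value. C = EXW price + pre-shipment costs + freight + 0.76% × C
C − 0.76% × C = 6956.82 + 1761.53 + 130.91 + 683.59 + 8943.82
0.9924 × C = 18476.67
C = 18476.67 / 0.9924 = 18618.17
Insurance premium = 0.76% × 18618.17 = 141.50
Import duty = 18618.17 × 4% = 744.73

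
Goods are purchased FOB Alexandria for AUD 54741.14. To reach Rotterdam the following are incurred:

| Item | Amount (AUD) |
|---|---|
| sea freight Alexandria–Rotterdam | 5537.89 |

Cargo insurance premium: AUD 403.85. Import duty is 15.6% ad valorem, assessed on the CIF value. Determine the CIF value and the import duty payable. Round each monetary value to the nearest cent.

CIF = FOB price + freight + insurance
CIF = 54741.14 + 5537.89 + 403.85 = 60682.88
Import duty = 60682.88 × 15.6% = 9466.53

CIF value: AUD 60682.88; import duty: AUD 9466.53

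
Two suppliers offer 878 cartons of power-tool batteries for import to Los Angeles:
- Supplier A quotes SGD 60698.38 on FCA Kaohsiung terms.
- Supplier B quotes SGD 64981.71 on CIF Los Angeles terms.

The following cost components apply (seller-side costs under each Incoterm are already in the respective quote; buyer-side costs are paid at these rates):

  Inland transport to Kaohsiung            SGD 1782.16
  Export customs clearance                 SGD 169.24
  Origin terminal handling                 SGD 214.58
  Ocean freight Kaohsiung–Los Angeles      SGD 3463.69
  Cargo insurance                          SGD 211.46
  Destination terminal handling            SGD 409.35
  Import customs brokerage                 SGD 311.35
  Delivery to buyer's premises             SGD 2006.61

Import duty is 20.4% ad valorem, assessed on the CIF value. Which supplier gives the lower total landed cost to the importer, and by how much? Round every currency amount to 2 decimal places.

Supplier A is cheaper by SGD 473.90

Supplier A (FCA):
CIF value = FCA price + origin terminal + freight + insurance = 60698.38 + 214.58 + 3463.69 + 211.46 = 64588.11
Import duty = 64588.11 × 20.4% = 13175.97
Buyer bears (A): 214.58 + 3463.69 + 211.46 + 409.35 + 311.35 + 2006.61 = 6617.04
Landed cost (A) = invoice 60698.38 + 6617.04 + duty 13175.97 = 80491.39
Supplier B (CIF):
The CIF price already equals the CIF value: 64981.71
Import duty = 64981.71 × 20.4% = 13256.27
Buyer bears (B): 409.35 + 311.35 + 2006.61 = 2727.31
Landed cost (B) = invoice 64981.71 + 2727.31 + duty 13256.27 = 80965.29
Difference = |80491.39 − 80965.29| = 473.90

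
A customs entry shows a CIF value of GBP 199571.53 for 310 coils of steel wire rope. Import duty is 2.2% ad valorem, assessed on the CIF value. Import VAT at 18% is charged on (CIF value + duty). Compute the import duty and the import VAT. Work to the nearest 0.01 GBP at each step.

Import duty: GBP 4390.57; import VAT: GBP 36713.18

Import duty = 199571.53 × 2.2% = 4390.57
VAT base = CIF + duty = 199571.53 + 4390.57 = 203962.10
Import VAT = 203962.10 × 18% = 36713.18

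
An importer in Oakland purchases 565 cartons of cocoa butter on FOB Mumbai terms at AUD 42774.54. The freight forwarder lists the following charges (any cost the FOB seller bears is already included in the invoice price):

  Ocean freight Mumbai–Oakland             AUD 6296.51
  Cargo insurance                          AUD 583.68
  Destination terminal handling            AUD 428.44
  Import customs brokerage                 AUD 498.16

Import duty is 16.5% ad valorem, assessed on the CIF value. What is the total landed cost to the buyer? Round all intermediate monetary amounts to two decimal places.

FOB: the seller bears costs until goods are on board at the origin port; the buyer bears freight, insurance and all costs thereafter.
CIF value = FOB price + freight + insurance = 42774.54 + 6296.51 + 583.68 = 49654.73
Import duty = 49654.73 × 16.5% = 8193.03
Buyer bears: freight 6296.51 + insurance 583.68 + destination terminal 428.44 + brokerage 498.16 + duty 8193.03 = 15999.82
Landed cost = invoice 42774.54 + 15999.82 = 58774.36

Total landed cost: AUD 58774.36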